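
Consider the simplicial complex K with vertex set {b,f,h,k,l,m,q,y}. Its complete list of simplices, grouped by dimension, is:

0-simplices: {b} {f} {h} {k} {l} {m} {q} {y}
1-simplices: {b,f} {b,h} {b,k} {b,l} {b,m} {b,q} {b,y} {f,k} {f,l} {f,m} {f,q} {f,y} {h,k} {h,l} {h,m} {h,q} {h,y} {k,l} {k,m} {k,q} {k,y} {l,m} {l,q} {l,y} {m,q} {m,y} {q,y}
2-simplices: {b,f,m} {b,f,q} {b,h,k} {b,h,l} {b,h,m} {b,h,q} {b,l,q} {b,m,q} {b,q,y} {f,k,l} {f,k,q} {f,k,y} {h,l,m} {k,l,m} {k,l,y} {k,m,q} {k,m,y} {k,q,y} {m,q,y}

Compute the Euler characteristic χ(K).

χ(K)=0

n_0=8 n_1=27 n_2=19
χ=+8−27+19=0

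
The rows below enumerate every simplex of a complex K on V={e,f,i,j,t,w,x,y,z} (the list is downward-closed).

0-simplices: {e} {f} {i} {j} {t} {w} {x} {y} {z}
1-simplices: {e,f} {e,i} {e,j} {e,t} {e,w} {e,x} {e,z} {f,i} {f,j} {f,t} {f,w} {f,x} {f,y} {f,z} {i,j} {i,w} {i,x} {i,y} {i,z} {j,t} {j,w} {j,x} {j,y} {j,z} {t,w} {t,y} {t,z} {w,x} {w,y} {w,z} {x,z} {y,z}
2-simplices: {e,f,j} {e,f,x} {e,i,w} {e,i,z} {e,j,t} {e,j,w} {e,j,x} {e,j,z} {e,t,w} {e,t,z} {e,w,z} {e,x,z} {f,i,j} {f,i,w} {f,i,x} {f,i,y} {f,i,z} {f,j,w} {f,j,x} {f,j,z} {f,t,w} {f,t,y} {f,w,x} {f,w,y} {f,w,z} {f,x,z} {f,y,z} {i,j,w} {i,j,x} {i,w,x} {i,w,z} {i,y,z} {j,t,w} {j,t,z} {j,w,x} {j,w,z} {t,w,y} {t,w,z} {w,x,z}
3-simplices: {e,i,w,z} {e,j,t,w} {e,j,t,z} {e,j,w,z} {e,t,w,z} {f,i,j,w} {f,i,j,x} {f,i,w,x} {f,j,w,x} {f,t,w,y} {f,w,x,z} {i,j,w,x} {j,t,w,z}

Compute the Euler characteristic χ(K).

n_0=9 n_1=32 n_2=39 n_3=13
χ=+9−32+39−13=3

χ(K)=3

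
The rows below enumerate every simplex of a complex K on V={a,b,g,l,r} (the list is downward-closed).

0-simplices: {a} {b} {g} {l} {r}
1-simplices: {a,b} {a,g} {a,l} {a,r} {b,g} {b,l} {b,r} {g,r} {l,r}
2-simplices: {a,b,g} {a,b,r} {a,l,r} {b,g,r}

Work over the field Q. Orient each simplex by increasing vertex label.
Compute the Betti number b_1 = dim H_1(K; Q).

n_0=5 n_1=9 n_2=4  [Q]
∂1: piv[ab,ag,al,ar] rk=4  ker:bg,bl,br,gr,lr
∂2: piv[abg,abr,alr,bgr] rk=4
b_1=(9−4)−4=1

b_1=1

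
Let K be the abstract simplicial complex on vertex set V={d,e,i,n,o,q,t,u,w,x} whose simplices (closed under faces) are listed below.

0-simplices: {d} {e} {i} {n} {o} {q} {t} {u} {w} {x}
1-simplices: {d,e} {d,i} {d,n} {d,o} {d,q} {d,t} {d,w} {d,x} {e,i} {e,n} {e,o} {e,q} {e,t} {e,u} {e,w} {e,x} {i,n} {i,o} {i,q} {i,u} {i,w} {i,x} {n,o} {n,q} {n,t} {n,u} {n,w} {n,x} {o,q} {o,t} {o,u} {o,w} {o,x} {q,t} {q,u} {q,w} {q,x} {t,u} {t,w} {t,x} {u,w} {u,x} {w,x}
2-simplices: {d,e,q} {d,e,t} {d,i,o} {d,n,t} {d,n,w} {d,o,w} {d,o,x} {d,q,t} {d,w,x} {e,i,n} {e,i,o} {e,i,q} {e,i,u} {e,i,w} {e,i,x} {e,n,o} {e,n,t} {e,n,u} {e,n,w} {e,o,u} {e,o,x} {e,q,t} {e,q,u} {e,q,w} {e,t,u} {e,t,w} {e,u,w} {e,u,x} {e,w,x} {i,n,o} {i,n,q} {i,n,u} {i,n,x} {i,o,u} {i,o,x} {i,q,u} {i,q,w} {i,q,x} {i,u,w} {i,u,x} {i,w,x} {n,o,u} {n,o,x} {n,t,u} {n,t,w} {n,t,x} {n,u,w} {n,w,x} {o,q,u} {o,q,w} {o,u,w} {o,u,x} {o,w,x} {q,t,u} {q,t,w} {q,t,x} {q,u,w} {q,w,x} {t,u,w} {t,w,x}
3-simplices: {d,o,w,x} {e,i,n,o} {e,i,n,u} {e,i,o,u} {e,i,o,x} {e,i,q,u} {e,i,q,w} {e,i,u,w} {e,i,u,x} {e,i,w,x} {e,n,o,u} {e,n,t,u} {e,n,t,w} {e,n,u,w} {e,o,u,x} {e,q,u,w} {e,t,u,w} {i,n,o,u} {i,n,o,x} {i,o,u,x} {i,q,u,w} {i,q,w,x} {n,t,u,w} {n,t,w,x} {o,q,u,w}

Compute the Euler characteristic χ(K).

n_0=10 n_1=43 n_2=60 n_3=25
χ=+10−43+60−25=2

χ(K)=2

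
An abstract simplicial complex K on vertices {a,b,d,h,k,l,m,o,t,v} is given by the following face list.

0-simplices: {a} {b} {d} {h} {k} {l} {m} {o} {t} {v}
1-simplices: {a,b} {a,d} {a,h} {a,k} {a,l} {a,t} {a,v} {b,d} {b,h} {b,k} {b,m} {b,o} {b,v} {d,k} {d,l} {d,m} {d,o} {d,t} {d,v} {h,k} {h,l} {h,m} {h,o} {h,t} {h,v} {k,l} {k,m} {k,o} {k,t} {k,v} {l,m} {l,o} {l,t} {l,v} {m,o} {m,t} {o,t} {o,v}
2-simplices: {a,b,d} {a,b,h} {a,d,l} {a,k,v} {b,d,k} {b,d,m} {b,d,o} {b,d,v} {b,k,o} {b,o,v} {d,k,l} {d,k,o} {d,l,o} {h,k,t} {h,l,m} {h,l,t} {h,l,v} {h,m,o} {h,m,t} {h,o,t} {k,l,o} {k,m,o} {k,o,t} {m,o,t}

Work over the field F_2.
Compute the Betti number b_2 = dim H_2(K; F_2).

n_0=10 n_1=38 n_2=24  [Z2]
∂1: piv[ab,ad,ah,ak,al,at,av,bm,bo] rk=9  ker:bd,bh,bk,bv,dk,dl,dm,do,dt,dv,hk,hl,hm,ho,ht,hv,kl,km,ko,kt,kv,lm,lo,lt,lv,mo,mt,ot,ov
∂2: piv[abd,abh,adl,akv,bdk,bdm,bdo,bdv,bko,bov,dkl,dlo,hkt,hlm,hlt,hlv,hmo,hmt,hot,kmo,kot] rk=21  ker:dko,klo,mot
b_2=(24−21)−0=3

b_2=3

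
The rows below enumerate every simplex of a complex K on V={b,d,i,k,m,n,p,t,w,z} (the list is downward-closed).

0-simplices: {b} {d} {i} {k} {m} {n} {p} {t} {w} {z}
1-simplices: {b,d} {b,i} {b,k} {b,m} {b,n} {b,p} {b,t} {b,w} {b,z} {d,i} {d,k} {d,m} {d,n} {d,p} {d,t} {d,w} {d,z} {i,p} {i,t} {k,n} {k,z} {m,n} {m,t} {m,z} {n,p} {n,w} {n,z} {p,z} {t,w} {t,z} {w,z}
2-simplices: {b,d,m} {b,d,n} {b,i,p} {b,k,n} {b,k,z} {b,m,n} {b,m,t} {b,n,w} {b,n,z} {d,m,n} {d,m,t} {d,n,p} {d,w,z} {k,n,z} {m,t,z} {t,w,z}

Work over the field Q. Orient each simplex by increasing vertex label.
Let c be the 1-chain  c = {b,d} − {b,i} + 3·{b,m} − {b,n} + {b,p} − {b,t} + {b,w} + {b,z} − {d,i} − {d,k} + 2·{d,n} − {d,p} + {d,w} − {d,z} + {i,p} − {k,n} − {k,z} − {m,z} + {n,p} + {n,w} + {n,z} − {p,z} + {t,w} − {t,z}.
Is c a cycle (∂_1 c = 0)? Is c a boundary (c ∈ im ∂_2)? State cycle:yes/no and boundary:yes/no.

n_0=10 n_1=31 n_2=16  [Q]
∂1: piv[bd,bi,bk,bm,bn,bp,bt,bw,bz] rk=9  ker:di,dk,dm,dn,dp,dt,dw,dz,ip,it,kn,kz,mn,mt,mz,np,nw,nz,pz,tw,tz,wz
∂2: piv[bdm,bdn,bip,bkn,bkz,bmn,bmt,bnw,bnz,dmt,dnp,dwz,mtz,twz] rk=14  ker:dmn,knz
∂1c = −4·{b} + 2·{d} − 3·{i} + {k} + 4·{m} − 3·{n} + 3·{p} − {t} + 4·{w} − 3·{z}

cycle:no boundary:no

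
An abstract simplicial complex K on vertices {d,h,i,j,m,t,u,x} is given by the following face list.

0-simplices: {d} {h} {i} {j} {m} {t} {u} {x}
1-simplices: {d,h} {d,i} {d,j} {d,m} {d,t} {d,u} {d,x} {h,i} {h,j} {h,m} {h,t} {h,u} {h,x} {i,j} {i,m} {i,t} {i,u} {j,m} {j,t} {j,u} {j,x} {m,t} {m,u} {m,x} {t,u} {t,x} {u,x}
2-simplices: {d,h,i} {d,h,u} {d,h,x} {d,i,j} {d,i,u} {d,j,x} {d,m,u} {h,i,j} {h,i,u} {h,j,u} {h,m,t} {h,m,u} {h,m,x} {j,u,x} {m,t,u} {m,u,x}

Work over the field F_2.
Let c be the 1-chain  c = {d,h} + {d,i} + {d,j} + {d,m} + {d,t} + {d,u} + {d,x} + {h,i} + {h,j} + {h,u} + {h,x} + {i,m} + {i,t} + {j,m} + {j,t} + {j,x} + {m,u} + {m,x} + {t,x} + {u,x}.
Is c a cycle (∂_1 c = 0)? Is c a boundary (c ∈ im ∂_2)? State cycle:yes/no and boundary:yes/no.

cycle:no boundary:no

n_0=8 n_1=27 n_2=16  [Z2]
∂1: piv[dh,di,dj,dm,dt,du,dx] rk=7  ker:hi,hj,hm,ht,hu,hx,ij,im,it,iu,jm,jt,ju,jx,mt,mu,mx,tu,tx,ux
∂2: piv[dhi,dhu,dhx,dij,diu,djx,dmu,hij,hju,hmt,hmu,hmx,jux,mtu] rk=14  ker:hiu,mux
∂1c = {d} + {h} + {j} + {m}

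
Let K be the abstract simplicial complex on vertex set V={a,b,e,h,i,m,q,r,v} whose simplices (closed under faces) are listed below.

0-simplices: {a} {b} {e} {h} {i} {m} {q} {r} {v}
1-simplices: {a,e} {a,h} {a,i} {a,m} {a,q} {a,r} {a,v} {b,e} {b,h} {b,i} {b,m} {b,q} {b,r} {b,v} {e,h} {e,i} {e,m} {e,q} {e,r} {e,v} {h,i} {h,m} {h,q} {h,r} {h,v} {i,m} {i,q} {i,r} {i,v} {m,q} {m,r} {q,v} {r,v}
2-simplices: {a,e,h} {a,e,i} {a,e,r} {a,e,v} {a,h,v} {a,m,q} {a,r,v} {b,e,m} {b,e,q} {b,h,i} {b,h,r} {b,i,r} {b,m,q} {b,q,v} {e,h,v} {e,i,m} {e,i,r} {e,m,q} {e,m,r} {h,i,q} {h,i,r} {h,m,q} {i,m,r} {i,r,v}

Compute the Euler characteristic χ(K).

χ(K)=0

n_0=9 n_1=33 n_2=24
χ=+9−33+24=0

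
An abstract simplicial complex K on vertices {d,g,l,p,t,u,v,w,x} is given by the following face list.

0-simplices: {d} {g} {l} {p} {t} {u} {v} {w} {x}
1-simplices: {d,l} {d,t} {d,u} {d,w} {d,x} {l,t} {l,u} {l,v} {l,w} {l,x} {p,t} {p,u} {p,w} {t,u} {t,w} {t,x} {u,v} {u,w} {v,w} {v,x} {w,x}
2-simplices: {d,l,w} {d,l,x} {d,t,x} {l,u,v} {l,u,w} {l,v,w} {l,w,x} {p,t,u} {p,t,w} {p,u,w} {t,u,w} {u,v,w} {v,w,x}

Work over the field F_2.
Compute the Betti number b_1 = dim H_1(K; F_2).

b_1=3

n_0=9 n_1=21 n_2=13  [Z2]
∂1: piv[dl,dt,du,dw,dx,lv,pt] rk=7  ker:lt,lu,lw,lx,pu,pw,tu,tw,tx,uv,uw,vw,vx,wx
∂2: piv[dlw,dlx,dtx,luv,luw,lvw,lwx,ptu,ptw,puw,vwx] rk=11  ker:tuw,uvw
b_1=(21−7)−11=3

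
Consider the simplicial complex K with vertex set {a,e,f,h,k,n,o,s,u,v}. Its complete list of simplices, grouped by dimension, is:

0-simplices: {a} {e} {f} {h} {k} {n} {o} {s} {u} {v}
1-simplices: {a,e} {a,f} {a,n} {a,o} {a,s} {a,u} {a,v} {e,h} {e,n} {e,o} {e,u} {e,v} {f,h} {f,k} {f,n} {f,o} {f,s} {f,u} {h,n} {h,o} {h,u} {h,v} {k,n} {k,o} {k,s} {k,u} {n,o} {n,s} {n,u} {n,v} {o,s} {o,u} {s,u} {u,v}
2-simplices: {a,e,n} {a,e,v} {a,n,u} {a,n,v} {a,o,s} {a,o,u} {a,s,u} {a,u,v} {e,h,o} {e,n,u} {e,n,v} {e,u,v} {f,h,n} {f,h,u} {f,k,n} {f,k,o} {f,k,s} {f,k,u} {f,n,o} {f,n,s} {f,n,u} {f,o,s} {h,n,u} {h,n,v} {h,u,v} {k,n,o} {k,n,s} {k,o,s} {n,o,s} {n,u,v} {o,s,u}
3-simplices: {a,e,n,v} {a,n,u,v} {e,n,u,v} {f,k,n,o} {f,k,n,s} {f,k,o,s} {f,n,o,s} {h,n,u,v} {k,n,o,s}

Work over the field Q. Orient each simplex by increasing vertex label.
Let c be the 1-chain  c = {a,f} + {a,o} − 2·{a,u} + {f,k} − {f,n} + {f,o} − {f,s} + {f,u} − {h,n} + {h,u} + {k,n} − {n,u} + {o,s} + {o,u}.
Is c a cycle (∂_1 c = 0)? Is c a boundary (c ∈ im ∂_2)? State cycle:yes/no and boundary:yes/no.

cycle:yes boundary:no

n_0=10 n_1=34 n_2=31 n_3=9  [Q]
∂1: piv[ae,af,an,ao,as,au,av,eh,fk] rk=9  ker:en,eo,eu,ev,fh,fn,fo,fs,fu,hn,ho,hu,hv,kn,ko,ks,ku,no,ns,nu,nv,os,ou,su,uv
∂2: piv[aen,aev,anu,anv,aos,aou,asu,auv,eho,enu,fhn,fhu,fkn,fko,fks,fku,fno,fns,fnu,fos,hnv] rk=21  ker:env,euv,hnu,huv,kno,kns,kos,nos,nuv,osu
∂3: piv[aenv,anuv,enuv,fkno,fkns,fkos,fnos,hnuv] rk=8  ker:knos
∂1c = 0
c vs im∂2: residual ≠ 0 ⇒ not boundary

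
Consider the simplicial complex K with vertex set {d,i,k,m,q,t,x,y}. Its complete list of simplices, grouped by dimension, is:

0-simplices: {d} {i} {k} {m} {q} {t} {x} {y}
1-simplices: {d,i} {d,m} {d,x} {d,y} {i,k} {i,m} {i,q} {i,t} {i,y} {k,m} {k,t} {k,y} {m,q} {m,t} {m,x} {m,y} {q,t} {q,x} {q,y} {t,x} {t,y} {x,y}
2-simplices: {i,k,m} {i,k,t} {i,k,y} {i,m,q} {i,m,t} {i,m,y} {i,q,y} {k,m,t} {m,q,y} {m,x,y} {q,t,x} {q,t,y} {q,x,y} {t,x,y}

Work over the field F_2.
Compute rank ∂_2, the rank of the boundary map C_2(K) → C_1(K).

rank∂_2=11

n_0=8 n_1=22 n_2=14  [Z2]
∂1: piv[di,dm,dx,dy,ik,iq,it] rk=7  ker:im,iy,km,kt,ky,mq,mt,mx,my,qt,qx,qy,tx,ty,xy
∂2: piv[ikm,ikt,iky,imq,imt,imy,iqy,mxy,qtx,qty,qxy] rk=11  ker:kmt,mqy,txy
rk∂_2=11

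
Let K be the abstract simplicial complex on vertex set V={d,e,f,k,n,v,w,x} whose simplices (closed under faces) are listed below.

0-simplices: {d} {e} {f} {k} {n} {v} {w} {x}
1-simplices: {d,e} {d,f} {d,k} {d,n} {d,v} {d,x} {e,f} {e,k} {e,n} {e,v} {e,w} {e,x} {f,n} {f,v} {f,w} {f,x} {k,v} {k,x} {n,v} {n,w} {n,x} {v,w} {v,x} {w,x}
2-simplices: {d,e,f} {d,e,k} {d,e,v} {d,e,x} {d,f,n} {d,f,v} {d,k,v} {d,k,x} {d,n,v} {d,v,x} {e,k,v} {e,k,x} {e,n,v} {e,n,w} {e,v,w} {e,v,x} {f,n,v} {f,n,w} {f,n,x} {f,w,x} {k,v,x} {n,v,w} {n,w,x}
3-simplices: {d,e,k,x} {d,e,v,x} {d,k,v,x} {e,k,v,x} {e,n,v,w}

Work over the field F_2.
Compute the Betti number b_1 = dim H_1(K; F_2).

b_1=1

n_0=8 n_1=24 n_2=23 n_3=5  [Z2]
∂1: piv[de,df,dk,dn,dv,dx,ew] rk=7  ker:ef,ek,en,ev,ex,fn,fv,fw,fx,kv,kx,nv,nw,nx,vw,vx,wx
∂2: piv[def,dek,dev,dex,dfn,dfv,dkv,dkx,dnv,dvx,env,enw,evw,fnw,fnx,fwx] rk=16  ker:ekv,ekx,evx,fnv,kvx,nvw,nwx
∂3: piv[dekx,devx,dkvx,ekvx,envw] rk=5
b_1=(24−7)−16=1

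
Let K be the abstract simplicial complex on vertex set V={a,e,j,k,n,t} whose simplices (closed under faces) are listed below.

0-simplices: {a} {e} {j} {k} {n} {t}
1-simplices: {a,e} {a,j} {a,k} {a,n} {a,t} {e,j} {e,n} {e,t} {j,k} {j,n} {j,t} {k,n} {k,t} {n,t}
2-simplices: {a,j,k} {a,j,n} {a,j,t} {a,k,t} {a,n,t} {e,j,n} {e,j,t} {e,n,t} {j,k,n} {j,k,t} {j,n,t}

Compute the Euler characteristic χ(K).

χ(K)=3

n_0=6 n_1=14 n_2=11
χ=+6−14+11=3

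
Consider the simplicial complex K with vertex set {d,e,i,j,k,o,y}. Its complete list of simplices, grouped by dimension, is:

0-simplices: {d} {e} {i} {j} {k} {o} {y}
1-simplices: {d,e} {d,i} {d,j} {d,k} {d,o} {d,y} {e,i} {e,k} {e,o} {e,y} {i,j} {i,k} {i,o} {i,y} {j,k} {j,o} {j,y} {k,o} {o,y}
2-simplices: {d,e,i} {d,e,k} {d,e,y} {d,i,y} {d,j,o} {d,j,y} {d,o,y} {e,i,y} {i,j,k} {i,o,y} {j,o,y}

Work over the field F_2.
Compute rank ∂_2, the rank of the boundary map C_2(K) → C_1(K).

n_0=7 n_1=19 n_2=11  [Z2]
∂1: piv[de,di,dj,dk,do,dy] rk=6  ker:ei,ek,eo,ey,ij,ik,io,iy,jk,jo,jy,ko,oy
∂2: piv[dei,dek,dey,diy,djo,djy,doy,ijk,ioy] rk=9  ker:eiy,joy
rk∂_2=9

rank∂_2=9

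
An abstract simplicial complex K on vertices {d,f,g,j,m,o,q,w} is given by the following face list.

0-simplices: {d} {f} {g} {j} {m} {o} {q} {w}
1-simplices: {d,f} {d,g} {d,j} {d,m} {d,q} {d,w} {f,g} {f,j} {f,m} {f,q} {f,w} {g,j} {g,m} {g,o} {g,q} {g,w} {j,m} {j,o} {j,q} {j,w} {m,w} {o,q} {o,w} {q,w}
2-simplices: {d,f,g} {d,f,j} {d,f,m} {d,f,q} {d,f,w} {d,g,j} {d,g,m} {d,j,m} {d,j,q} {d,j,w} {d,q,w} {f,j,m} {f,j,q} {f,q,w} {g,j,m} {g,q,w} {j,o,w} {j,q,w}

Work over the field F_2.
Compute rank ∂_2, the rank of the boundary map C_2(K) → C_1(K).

rank∂_2=13

n_0=8 n_1=24 n_2=18  [Z2]
∂1: piv[df,dg,dj,dm,dq,dw,go] rk=7  ker:fg,fj,fm,fq,fw,gj,gm,gq,gw,jm,jo,jq,jw,mw,oq,ow,qw
∂2: piv[dfg,dfj,dfm,dfq,dfw,dgj,dgm,djm,djq,djw,dqw,gqw,jow] rk=13  ker:fjm,fjq,fqw,gjm,jqw
rk∂_2=13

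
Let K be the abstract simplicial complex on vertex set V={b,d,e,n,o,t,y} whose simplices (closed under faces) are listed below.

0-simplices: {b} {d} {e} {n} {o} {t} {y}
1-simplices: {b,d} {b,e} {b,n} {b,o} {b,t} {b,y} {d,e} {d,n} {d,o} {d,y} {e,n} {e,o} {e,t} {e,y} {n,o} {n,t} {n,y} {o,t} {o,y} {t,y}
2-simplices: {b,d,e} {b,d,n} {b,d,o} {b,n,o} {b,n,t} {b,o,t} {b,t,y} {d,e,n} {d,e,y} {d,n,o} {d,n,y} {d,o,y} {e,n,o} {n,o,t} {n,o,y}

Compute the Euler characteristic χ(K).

n_0=7 n_1=20 n_2=15
χ=+7−20+15=2

χ(K)=2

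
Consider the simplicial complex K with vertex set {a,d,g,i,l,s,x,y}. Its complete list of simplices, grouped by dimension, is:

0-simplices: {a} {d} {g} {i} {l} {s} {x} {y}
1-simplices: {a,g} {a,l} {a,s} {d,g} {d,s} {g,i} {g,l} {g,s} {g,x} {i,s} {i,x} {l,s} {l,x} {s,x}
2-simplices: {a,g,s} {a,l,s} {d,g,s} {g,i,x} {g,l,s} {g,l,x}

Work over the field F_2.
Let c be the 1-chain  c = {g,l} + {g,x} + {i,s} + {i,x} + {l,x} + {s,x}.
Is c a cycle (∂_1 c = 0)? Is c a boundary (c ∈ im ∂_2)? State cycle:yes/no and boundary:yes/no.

cycle:yes boundary:no

n_0=8 n_1=14 n_2=6  [Z2]
∂1: piv[ag,al,as,dg,gi,gx] rk=6  ker:ds,gl,gs,is,ix,ls,lx,sx
∂2: piv[ags,als,dgs,gix,gls,glx] rk=6
∂1c = 0
c vs im∂2: residual ≠ 0 ⇒ not boundary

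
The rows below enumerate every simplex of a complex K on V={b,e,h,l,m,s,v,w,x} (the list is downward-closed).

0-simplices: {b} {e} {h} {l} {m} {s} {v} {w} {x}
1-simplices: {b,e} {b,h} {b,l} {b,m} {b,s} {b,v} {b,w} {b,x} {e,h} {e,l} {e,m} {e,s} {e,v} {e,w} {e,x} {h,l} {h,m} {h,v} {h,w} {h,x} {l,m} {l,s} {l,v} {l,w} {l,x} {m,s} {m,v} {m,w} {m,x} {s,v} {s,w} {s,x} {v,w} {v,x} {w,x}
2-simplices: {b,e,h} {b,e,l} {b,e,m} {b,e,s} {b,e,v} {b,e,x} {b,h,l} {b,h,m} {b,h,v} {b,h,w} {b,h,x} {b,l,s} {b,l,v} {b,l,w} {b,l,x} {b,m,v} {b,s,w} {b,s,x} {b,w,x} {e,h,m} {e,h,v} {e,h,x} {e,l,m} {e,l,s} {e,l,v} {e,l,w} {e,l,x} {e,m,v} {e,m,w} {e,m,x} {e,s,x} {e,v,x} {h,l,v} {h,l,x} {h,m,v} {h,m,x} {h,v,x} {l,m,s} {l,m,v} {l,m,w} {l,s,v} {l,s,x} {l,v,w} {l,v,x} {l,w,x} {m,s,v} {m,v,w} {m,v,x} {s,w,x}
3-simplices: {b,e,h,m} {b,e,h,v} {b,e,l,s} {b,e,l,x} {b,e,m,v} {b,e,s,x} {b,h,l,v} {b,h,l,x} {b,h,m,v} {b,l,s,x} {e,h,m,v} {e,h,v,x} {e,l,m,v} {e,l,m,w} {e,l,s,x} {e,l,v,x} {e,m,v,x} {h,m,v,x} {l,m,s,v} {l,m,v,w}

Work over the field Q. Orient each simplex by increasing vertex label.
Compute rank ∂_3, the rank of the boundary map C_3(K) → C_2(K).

n_0=9 n_1=35 n_2=49 n_3=20  [Q]
∂1: piv[be,bh,bl,bm,bs,bv,bw,bx] rk=8  ker:eh,el,em,es,ev,ew,ex,hl,hm,hv,hw,hx,lm,ls,lv,lw,lx,ms,mv,mw,mx,sv,sw,sx,vw,vx,wx
∂2: piv[beh,bel,bem,bes,bev,bex,bhl,bhm,bhv,bhw,bhx,bls,blv,blw,blx,bmv,bsw,bsx,bwx,elm,elw,emw,emx,evx,lms,lsv,lvw] rk=27  ker:ehm,ehv,ehx,els,elv,elx,emv,esx,hlv,hlx,hmv,hmx,hvx,lmv,lmw,lsx,lvx,lwx,msv,mvw,mvx,swx
∂3: piv[behm,behv,bels,belx,bemv,besx,bhlv,bhlx,bhmv,blsx,ehvx,elmv,elmw,elvx,emvx,hmvx,lmsv,lmvw] rk=18  ker:ehmv,elsx
rk∂_3=18

rank∂_3=18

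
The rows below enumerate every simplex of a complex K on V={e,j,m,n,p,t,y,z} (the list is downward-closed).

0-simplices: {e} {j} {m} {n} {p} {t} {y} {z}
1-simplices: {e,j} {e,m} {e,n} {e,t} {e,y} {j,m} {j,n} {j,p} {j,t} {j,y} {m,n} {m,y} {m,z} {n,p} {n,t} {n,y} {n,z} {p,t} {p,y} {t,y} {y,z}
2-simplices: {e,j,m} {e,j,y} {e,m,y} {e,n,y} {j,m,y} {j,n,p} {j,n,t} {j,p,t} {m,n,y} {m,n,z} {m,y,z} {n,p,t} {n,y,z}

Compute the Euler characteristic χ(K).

n_0=8 n_1=21 n_2=13
χ=+8−21+13=0

χ(K)=0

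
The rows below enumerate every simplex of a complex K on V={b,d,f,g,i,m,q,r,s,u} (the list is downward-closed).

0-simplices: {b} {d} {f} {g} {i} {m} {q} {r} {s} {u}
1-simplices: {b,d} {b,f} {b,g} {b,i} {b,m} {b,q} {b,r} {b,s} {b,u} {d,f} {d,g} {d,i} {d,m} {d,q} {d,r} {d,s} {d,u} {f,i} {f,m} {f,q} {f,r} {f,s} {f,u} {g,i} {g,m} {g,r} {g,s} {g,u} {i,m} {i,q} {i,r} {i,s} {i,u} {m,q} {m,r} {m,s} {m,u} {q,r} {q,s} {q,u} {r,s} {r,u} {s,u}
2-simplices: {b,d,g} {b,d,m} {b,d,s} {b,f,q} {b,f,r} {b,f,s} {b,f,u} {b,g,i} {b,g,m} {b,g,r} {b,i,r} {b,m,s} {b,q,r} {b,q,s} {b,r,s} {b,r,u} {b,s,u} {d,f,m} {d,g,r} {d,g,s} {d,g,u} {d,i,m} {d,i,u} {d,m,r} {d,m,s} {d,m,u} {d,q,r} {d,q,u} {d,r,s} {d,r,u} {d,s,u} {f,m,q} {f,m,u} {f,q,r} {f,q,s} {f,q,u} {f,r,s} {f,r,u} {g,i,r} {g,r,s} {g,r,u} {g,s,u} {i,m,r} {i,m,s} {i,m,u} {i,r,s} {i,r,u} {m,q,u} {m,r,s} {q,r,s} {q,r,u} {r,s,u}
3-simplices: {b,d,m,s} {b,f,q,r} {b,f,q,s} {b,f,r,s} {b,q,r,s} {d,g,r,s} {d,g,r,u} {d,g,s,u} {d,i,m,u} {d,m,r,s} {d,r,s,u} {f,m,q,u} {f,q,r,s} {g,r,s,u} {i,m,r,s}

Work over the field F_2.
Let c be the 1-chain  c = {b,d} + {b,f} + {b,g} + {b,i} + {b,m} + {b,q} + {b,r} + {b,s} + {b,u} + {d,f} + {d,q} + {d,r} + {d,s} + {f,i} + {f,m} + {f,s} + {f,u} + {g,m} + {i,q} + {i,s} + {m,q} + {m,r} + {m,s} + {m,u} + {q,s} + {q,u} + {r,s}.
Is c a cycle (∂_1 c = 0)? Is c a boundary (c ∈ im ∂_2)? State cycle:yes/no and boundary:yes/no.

n_0=10 n_1=43 n_2=52 n_3=15  [Z2]
∂1: piv[bd,bf,bg,bi,bm,bq,br,bs,bu] rk=9  ker:df,dg,di,dm,dq,dr,ds,du,fi,fm,fq,fr,fs,fu,gi,gm,gr,gs,gu,im,iq,ir,is,iu,mq,mr,ms,mu,qr,qs,qu,rs,ru,su
∂2: piv[bdg,bdm,bds,bfq,bfr,bfs,bfu,bgi,bgm,bgr,bir,bms,bqr,bqs,brs,bru,bsu,dfm,dgr,dgs,dgu,dim,diu,dmr,dmu,dqr,dqu,dru,fmq,fmu,imr,ims] rk=32  ker:dms,drs,dsu,fqr,fqs,fqu,frs,fru,gir,grs,gru,gsu,imu,irs,iru,mqu,mrs,qrs,qru,rsu
∂3: piv[bdms,bfqr,bfqs,bfrs,bqrs,dgrs,dgru,dgsu,dimu,dmrs,drsu,fmqu,imrs] rk=13  ker:fqrs,grsu
∂1c = {b} + {d} + {m} + {s}

cycle:no boundary:no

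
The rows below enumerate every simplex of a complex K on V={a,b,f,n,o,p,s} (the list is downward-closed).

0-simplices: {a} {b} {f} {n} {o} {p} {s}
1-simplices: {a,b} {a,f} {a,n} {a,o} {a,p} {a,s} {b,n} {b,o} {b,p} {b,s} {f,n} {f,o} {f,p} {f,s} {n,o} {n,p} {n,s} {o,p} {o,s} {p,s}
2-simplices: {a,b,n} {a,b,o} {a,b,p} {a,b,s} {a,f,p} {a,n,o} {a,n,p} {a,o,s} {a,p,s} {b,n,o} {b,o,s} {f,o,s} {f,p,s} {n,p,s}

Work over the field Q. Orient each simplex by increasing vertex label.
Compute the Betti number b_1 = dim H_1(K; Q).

b_1=2

n_0=7 n_1=20 n_2=14  [Q]
∂1: piv[ab,af,an,ao,ap,as] rk=6  ker:bn,bo,bp,bs,fn,fo,fp,fs,no,np,ns,op,os,ps
∂2: piv[abn,abo,abp,abs,afp,ano,anp,aos,aps,fos,fps,nps] rk=12  ker:bno,bos
b_1=(20−6)−12=2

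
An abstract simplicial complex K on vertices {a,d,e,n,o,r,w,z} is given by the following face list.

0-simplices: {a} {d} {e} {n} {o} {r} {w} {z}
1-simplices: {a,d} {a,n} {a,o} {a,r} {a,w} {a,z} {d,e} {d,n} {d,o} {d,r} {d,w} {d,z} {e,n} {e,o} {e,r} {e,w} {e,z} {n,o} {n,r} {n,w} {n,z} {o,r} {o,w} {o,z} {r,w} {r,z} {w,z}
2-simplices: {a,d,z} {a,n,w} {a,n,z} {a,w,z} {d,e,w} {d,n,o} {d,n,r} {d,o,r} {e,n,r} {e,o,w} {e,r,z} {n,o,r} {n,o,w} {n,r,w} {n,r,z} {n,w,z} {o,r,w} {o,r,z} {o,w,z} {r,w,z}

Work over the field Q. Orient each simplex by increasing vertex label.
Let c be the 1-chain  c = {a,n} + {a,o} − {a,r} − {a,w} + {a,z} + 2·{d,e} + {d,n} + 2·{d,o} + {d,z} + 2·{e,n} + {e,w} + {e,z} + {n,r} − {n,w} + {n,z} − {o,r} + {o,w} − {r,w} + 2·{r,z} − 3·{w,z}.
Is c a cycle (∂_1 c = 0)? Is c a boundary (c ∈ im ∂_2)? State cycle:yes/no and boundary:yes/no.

cycle:no boundary:no

n_0=8 n_1=27 n_2=20  [Q]
∂1: piv[ad,an,ao,ar,aw,az,de] rk=7  ker:dn,do,dr,dw,dz,en,eo,er,ew,ez,no,nr,nw,nz,or,ow,oz,rw,rz,wz
∂2: piv[adz,anw,anz,awz,dew,dno,dnr,dor,enr,eow,erz,now,nrw,nrz,orz] rk=15  ker:nor,nwz,orw,owz,rwz
∂1c = −{a} − 6·{d} − 2·{e} + 3·{n} + 3·{o} − 2·{r} + 2·{w} + 3·{z}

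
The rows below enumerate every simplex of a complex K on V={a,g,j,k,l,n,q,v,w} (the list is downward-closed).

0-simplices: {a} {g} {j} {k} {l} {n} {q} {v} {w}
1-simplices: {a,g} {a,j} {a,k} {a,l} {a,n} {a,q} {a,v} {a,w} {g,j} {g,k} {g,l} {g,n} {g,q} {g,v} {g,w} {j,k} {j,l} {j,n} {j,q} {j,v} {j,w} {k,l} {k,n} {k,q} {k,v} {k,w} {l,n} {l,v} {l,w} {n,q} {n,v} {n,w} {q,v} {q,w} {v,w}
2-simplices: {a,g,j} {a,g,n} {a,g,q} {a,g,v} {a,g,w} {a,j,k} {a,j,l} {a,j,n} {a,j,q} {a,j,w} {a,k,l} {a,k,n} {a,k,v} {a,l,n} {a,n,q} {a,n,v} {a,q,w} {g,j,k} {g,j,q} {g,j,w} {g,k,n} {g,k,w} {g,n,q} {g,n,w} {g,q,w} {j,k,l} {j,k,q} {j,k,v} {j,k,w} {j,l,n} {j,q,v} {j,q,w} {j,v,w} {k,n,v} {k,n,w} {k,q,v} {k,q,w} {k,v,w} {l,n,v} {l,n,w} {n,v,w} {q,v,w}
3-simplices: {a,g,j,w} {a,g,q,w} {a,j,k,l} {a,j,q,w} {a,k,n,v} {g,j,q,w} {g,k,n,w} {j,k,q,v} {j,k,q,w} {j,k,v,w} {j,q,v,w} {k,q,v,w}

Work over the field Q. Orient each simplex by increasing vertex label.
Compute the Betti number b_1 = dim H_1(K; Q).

n_0=9 n_1=35 n_2=42 n_3=12  [Q]
∂1: piv[ag,aj,ak,al,an,aq,av,aw] rk=8  ker:gj,gk,gl,gn,gq,gv,gw,jk,jl,jn,jq,jv,jw,kl,kn,kq,kv,kw,ln,lv,lw,nq,nv,nw,qv,qw,vw
∂2: piv[agj,agn,agq,agv,agw,ajk,ajl,ajn,ajq,ajw,akl,akn,akv,aln,anq,anv,aqw,gjk,gkw,gnw,jkq,jkv,jqv,jvw,lnv,lnw] rk=26  ker:gjq,gjw,gkn,gnq,gqw,jkl,jkw,jln,jqw,knv,knw,kqv,kqw,kvw,nvw,qvw
∂3: piv[agjw,agqw,ajkl,ajqw,aknv,gjqw,gknw,jkqv,jkqw,jkvw,jqvw] rk=11  ker:kqvw
b_1=(35−8)−26=1

b_1=1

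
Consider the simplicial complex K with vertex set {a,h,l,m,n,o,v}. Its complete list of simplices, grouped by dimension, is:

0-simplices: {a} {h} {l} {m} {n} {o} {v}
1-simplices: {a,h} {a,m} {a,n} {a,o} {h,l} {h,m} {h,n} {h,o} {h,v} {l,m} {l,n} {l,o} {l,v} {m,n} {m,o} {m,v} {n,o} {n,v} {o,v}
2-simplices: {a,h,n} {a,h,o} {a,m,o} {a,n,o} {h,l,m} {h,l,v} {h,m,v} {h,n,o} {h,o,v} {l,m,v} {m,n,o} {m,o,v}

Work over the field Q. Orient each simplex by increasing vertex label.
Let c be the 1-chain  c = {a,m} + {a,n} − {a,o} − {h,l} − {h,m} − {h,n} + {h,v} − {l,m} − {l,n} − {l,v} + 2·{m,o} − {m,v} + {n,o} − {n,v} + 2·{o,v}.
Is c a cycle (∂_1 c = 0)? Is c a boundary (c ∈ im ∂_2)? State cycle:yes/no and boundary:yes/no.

cycle:no boundary:no

n_0=7 n_1=19 n_2=12  [Q]
∂1: piv[ah,am,an,ao,hl,hv] rk=6  ker:hm,hn,ho,lm,ln,lo,lv,mn,mo,mv,no,nv,ov
∂2: piv[ahn,aho,amo,ano,hlm,hlv,hmv,hov,mno,mov] rk=10  ker:hno,lmv
∂1c = −{a} + 2·{h} + 2·{l} − 2·{m} − {n}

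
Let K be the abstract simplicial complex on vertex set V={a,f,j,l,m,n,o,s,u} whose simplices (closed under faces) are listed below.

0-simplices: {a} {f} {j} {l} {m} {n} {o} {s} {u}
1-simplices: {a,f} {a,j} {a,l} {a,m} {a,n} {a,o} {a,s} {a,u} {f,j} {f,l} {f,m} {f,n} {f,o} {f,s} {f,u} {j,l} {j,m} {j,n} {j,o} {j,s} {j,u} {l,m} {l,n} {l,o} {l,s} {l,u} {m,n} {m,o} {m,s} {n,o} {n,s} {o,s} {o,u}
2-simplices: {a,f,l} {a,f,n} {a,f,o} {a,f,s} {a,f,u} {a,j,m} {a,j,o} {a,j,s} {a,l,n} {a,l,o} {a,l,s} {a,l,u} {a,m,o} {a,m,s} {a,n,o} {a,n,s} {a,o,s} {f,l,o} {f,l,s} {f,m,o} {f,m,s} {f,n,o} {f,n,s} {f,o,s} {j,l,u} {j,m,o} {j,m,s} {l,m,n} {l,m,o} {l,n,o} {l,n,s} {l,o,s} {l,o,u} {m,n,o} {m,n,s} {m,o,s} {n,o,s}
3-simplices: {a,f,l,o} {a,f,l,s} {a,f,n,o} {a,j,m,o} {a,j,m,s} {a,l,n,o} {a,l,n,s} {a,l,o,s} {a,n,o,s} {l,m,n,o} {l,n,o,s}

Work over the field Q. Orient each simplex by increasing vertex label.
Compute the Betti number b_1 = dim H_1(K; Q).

b_1=3

n_0=9 n_1=33 n_2=37 n_3=11  [Q]
∂1: piv[af,aj,al,am,an,ao,as,au] rk=8  ker:fj,fl,fm,fn,fo,fs,fu,jl,jm,jn,jo,js,ju,lm,ln,lo,ls,lu,mn,mo,ms,no,ns,os,ou
∂2: piv[afl,afn,afo,afs,afu,ajm,ajo,ajs,aln,alo,als,alu,amo,ams,ano,ans,aos,fmo,jlu,lmn,lmo,lou] rk=22  ker:flo,fls,fms,fno,fns,fos,jmo,jms,lno,lns,los,mno,mns,mos,nos
∂3: piv[aflo,afls,afno,ajmo,ajms,alno,alns,alos,anos,lmno] rk=10  ker:lnos
b_1=(33−8)−22=3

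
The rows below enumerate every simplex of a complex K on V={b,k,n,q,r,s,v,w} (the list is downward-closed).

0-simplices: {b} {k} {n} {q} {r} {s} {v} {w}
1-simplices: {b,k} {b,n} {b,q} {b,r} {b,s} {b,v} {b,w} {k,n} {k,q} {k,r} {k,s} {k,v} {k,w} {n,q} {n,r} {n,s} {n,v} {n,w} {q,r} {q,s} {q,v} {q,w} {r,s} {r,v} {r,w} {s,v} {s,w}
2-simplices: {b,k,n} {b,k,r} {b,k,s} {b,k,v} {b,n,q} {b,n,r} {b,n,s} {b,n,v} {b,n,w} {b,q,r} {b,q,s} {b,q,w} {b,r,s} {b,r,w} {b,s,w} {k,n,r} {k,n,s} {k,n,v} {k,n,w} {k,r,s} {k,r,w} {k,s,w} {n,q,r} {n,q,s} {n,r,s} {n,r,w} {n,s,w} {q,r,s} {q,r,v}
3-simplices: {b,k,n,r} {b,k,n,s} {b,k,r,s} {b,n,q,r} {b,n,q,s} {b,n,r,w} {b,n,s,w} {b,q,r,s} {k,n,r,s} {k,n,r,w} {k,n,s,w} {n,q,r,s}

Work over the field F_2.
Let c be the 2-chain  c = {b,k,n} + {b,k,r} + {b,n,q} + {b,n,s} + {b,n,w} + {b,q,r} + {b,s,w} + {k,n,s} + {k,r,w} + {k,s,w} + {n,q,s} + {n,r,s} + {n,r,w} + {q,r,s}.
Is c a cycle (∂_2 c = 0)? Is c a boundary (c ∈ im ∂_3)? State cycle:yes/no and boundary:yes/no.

cycle:yes boundary:yes

n_0=8 n_1=27 n_2=29 n_3=12  [Z2]
∂1: piv[bk,bn,bq,br,bs,bv,bw] rk=7  ker:kn,kq,kr,ks,kv,kw,nq,nr,ns,nv,nw,qr,qs,qv,qw,rs,rv,rw,sv,sw
∂2: piv[bkn,bkr,bks,bkv,bnq,bnr,bns,bnv,bnw,bqr,bqs,bqw,brs,brw,bsw,knw,qrv] rk=17  ker:knr,kns,knv,krs,krw,ksw,nqr,nqs,nrs,nrw,nsw,qrs
∂3: piv[bknr,bkns,bkrs,bnqr,bnqs,bnrw,bnsw,bqrs,knrs,knrw,knsw] rk=11  ker:nqrs
∂2c = 0
c vs im∂3: reduces to 0 ⇒ boundary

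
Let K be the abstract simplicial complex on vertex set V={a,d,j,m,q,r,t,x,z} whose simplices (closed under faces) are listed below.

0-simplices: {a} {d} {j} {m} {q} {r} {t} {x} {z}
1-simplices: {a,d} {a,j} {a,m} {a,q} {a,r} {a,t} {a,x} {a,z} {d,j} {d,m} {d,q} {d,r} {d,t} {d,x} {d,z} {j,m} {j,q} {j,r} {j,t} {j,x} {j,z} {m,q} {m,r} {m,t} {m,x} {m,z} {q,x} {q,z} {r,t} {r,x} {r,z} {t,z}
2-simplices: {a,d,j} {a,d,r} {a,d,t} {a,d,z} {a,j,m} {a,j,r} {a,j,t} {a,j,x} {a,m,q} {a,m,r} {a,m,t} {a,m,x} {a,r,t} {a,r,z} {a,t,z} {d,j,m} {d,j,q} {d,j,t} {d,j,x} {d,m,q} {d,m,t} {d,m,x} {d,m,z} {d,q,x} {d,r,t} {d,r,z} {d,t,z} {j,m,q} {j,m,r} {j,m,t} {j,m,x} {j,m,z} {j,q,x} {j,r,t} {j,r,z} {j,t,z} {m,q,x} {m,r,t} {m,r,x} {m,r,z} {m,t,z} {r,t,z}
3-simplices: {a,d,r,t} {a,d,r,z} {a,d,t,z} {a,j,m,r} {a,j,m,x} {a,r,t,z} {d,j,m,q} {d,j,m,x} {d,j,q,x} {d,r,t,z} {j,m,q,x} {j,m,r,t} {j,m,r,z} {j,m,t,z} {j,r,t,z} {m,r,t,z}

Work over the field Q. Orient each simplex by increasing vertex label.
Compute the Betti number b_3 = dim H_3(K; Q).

n_0=9 n_1=32 n_2=42 n_3=16  [Q]
∂1: piv[ad,aj,am,aq,ar,at,ax,az] rk=8  ker:dj,dm,dq,dr,dt,dx,dz,jm,jq,jr,jt,jx,jz,mq,mr,mt,mx,mz,qx,qz,rt,rx,rz,tz
∂2: piv[adj,adr,adt,adz,ajm,ajr,ajt,ajx,amq,amr,amt,amx,art,arz,atz,djm,djq,djx,dmq,dmz,dqx,jmz,mrx] rk=23  ker:djt,dmt,dmx,drt,drz,dtz,jmq,jmr,jmt,jmx,jqx,jrt,jrz,jtz,mqx,mrt,mrz,mtz,rtz
∂3: piv[adrt,adrz,adtz,ajmr,ajmx,artz,djmq,djmx,djqx,jmqx,jmrt,jmrz,jmtz,jrtz] rk=14  ker:drtz,mrtz
b_3=(16−14)−0=2

b_3=2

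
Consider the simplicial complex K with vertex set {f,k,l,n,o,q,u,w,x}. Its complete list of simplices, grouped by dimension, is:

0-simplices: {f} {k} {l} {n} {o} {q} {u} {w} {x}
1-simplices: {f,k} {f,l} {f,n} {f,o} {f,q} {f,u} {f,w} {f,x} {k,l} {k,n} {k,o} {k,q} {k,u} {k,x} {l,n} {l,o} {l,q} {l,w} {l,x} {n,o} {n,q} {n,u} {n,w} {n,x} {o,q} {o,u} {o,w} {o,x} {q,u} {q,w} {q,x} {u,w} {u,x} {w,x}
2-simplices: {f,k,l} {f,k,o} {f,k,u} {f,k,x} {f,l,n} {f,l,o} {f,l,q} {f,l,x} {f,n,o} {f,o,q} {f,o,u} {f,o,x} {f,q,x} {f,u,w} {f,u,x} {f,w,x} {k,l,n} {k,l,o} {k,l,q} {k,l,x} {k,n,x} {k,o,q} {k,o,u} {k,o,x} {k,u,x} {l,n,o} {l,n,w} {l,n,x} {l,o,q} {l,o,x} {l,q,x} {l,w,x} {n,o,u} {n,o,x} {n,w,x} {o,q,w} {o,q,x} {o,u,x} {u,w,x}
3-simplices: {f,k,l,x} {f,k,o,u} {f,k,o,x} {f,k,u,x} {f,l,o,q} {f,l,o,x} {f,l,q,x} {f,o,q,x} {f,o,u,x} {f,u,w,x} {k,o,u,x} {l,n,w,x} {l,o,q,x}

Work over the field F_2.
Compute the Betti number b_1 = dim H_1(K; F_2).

b_1=3

n_0=9 n_1=34 n_2=39 n_3=13  [Z2]
∂1: piv[fk,fl,fn,fo,fq,fu,fw,fx] rk=8  ker:kl,kn,ko,kq,ku,kx,ln,lo,lq,lw,lx,no,nq,nu,nw,nx,oq,ou,ow,ox,qu,qw,qx,uw,ux,wx
∂2: piv[fkl,fko,fku,fkx,fln,flo,flq,flx,fno,foq,fou,fox,fqx,fuw,fux,fwx,kln,klq,knx,lnw,lwx,nou,oqw] rk=23  ker:klo,klx,koq,kou,kox,kux,lno,lnx,loq,lox,lqx,nox,nwx,oqx,oux,uwx
∂3: piv[fklx,fkou,fkox,fkux,floq,flox,flqx,foqx,foux,fuwx,lnwx] rk=11  ker:koux,loqx
b_1=(34−8)−23=3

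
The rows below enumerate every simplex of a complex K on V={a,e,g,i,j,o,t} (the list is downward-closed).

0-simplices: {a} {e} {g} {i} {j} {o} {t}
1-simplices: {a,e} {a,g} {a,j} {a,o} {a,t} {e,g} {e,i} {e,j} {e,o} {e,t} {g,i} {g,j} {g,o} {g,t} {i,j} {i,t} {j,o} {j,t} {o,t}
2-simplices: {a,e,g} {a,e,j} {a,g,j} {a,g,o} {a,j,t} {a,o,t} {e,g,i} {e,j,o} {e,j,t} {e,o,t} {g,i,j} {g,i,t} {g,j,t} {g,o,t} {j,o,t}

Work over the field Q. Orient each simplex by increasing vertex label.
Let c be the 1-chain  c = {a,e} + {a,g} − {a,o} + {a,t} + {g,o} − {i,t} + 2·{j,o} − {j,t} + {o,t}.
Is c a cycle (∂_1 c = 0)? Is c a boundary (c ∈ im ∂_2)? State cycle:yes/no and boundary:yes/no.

cycle:no boundary:no

n_0=7 n_1=19 n_2=15  [Q]
∂1: piv[ae,ag,aj,ao,at,ei] rk=6  ker:eg,ej,eo,et,gi,gj,go,gt,ij,it,jo,jt,ot
∂2: piv[aeg,aej,agj,ago,ajt,aot,egi,ejo,ejt,eot,gij,git,gjt] rk=13  ker:got,jot
∂1c = −2·{a} + {e} + {i} − {j} + {o}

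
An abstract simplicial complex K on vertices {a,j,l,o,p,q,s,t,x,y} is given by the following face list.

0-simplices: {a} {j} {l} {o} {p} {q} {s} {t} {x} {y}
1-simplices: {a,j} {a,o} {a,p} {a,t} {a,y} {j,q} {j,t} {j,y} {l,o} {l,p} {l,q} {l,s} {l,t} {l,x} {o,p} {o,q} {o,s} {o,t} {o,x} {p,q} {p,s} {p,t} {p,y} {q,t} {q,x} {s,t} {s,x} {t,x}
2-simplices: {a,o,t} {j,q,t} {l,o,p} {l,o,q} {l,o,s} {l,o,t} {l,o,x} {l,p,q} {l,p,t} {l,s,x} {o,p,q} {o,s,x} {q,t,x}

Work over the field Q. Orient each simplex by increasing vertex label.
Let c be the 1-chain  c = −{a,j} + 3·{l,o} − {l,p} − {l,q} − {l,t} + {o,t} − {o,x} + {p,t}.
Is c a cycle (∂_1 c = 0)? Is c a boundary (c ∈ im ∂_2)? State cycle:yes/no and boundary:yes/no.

cycle:no boundary:no

n_0=10 n_1=28 n_2=13  [Q]
∂1: piv[aj,ao,ap,at,ay,jq,lo,ls,lx] rk=9  ker:jt,jy,lp,lq,lt,op,oq,os,ot,ox,pq,ps,pt,py,qt,qx,st,sx,tx
∂2: piv[aot,jqt,lop,loq,los,lot,lox,lpq,lpt,lsx,qtx] rk=11  ker:opq,osx
∂1c = {a} − {j} + 3·{o} − 2·{p} − {q} + {t} − {x}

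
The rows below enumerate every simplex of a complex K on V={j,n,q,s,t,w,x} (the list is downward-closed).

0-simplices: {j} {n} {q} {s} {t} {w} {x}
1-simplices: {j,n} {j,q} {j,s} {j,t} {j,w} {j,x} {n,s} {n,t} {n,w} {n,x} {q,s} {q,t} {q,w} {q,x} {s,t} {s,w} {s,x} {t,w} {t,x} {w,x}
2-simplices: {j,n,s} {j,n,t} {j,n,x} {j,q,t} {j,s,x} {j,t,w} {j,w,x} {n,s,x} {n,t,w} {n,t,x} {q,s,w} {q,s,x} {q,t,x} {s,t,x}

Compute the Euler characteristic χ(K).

n_0=7 n_1=20 n_2=14
χ=+7−20+14=1

χ(K)=1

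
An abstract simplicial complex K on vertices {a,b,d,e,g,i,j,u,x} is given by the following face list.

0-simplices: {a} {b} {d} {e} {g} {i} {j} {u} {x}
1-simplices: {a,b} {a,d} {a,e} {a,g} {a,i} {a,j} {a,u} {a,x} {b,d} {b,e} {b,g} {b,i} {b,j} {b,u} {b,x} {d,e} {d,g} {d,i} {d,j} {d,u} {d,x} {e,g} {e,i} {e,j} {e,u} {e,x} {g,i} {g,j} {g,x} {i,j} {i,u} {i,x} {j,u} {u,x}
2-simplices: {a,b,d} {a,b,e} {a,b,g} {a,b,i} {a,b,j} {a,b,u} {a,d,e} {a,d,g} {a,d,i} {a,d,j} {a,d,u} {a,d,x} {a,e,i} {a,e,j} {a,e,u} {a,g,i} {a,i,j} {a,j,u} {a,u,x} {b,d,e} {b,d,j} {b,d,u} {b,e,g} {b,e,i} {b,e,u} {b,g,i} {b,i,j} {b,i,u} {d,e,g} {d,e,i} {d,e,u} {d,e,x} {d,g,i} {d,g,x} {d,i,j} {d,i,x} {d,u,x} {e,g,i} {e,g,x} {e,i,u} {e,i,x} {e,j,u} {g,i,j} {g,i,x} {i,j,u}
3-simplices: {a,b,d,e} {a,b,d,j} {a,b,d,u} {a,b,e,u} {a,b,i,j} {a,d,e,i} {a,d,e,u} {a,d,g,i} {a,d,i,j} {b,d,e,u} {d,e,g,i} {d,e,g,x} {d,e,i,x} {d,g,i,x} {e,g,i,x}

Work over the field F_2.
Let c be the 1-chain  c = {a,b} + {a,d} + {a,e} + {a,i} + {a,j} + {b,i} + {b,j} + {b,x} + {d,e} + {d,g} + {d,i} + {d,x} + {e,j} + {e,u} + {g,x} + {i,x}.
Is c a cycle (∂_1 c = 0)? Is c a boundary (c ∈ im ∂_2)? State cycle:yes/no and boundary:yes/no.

cycle:no boundary:no

n_0=9 n_1=34 n_2=45 n_3=15  [Z2]
∂1: piv[ab,ad,ae,ag,ai,aj,au,ax] rk=8  ker:bd,be,bg,bi,bj,bu,bx,de,dg,di,dj,du,dx,eg,ei,ej,eu,ex,gi,gj,gx,ij,iu,ix,ju,ux
∂2: piv[abd,abe,abg,abi,abj,abu,ade,adg,adi,adj,adu,adx,aei,aej,aeu,agi,aij,aju,aux,beg,biu,dex,dgx,dix,gij] rk=25  ker:bde,bdj,bdu,bei,beu,bgi,bij,deg,dei,deu,dgi,dij,dux,egi,egx,eiu,eix,eju,gix,iju
∂3: piv[abde,abdj,abdu,abeu,abij,adei,adeu,adgi,adij,degi,degx,deix,dgix] rk=13  ker:bdeu,egix
∂1c = {a} + {d} + {j} + {u}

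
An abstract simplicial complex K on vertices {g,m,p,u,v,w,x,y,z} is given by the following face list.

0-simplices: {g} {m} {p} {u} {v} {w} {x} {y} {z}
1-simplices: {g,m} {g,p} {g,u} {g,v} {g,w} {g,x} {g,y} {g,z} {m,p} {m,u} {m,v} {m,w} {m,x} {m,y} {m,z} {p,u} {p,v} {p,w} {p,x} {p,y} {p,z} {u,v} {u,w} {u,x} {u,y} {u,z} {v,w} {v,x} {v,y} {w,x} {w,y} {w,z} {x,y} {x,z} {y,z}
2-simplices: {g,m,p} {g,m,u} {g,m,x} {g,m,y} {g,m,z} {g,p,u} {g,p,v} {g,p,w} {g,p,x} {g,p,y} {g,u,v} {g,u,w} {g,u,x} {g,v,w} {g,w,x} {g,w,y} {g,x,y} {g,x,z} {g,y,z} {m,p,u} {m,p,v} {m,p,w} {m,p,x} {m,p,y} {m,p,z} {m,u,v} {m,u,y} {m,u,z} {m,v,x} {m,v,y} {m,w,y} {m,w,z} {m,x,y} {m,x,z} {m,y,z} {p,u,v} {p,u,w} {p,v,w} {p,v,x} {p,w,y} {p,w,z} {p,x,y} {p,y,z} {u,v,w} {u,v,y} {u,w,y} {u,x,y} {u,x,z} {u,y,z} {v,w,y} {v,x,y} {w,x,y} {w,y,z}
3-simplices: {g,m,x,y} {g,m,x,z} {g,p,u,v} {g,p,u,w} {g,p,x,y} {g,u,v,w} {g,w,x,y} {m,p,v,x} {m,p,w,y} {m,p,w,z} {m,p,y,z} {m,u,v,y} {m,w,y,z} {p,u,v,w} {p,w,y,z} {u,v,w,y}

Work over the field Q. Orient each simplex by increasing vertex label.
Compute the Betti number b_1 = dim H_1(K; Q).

n_0=9 n_1=35 n_2=53 n_3=16  [Q]
∂1: piv[gm,gp,gu,gv,gw,gx,gy,gz] rk=8  ker:mp,mu,mv,mw,mx,my,mz,pu,pv,pw,px,py,pz,uv,uw,ux,uy,uz,vw,vx,vy,wx,wy,wz,xy,xz,yz
∂2: piv[gmp,gmu,gmx,gmy,gmz,gpu,gpv,gpw,gpx,gpy,guv,guw,gux,gvw,gwx,gwy,gxy,gxz,gyz,mpv,mpw,mpz,muy,muz,mvx,mvy,mwz] rk=27  ker:mpu,mpx,mpy,muv,mwy,mxy,mxz,myz,puv,puw,pvw,pvx,pwy,pwz,pxy,pyz,uvw,uvy,uwy,uxy,uxz,uyz,vwy,vxy,wxy,wyz
∂3: piv[gmxy,gmxz,gpuv,gpuw,gpxy,guvw,gwxy,mpvx,mpwy,mpwz,mpyz,muvy,mwyz,puvw,uvwy] rk=15  ker:pwyz
b_1=(35−8)−27=0

b_1=0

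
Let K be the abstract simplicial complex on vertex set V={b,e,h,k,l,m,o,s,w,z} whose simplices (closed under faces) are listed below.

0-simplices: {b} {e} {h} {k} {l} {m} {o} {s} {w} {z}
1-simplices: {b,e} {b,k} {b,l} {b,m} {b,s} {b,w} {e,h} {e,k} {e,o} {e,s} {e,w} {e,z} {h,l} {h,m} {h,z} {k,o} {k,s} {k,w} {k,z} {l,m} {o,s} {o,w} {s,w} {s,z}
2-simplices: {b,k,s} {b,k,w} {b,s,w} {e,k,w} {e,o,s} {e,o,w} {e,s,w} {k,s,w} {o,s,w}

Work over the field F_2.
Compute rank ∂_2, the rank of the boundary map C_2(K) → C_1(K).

n_0=10 n_1=24 n_2=9  [Z2]
∂1: piv[be,bk,bl,bm,bs,bw,eh,eo,ez] rk=9  ker:ek,es,ew,hl,hm,hz,ko,ks,kw,kz,lm,os,ow,sw,sz
∂2: piv[bks,bkw,bsw,ekw,eos,eow,esw] rk=7  ker:ksw,osw
rk∂_2=7

rank∂_2=7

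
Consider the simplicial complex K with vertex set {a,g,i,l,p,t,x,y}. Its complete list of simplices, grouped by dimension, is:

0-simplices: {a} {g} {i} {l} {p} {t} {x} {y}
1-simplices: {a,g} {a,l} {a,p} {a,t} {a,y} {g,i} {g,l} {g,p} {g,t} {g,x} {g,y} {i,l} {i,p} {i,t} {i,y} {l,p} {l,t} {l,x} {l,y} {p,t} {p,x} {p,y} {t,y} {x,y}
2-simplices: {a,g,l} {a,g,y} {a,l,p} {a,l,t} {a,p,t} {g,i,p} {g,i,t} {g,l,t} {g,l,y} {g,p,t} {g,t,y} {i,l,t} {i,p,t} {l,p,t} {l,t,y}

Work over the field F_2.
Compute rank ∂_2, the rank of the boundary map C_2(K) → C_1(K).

rank∂_2=12

n_0=8 n_1=24 n_2=15  [Z2]
∂1: piv[ag,al,ap,at,ay,gi,gx] rk=7  ker:gl,gp,gt,gy,il,ip,it,iy,lp,lt,lx,ly,pt,px,py,ty,xy
∂2: piv[agl,agy,alp,alt,apt,gip,git,glt,gly,gpt,gty,ilt] rk=12  ker:ipt,lpt,lty
rk∂_2=12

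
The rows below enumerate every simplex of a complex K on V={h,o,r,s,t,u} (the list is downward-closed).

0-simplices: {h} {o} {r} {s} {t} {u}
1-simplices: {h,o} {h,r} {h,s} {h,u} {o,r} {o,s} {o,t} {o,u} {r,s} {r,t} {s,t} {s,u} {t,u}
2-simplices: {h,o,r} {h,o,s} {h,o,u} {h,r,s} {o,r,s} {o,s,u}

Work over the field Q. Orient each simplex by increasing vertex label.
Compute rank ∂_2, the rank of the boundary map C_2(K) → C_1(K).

n_0=6 n_1=13 n_2=6  [Q]
∂1: piv[ho,hr,hs,hu,ot] rk=5  ker:or,os,ou,rs,rt,st,su,tu
∂2: piv[hor,hos,hou,hrs,osu] rk=5  ker:ors
rk∂_2=5

rank∂_2=5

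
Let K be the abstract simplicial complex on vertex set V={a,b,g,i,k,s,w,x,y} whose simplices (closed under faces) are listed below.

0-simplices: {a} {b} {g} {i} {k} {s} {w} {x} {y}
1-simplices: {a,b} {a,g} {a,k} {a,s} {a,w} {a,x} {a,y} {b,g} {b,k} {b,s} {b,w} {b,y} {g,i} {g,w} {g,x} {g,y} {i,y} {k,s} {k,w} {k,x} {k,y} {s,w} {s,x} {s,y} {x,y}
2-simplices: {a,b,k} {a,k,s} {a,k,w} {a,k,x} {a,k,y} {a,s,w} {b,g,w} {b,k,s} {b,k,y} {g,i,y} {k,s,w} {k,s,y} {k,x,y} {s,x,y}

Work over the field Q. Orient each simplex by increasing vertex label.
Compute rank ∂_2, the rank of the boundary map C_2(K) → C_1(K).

rank∂_2=13

n_0=9 n_1=25 n_2=14  [Q]
∂1: piv[ab,ag,ak,as,aw,ax,ay,gi] rk=8  ker:bg,bk,bs,bw,by,gw,gx,gy,iy,ks,kw,kx,ky,sw,sx,sy,xy
∂2: piv[abk,aks,akw,akx,aky,asw,bgw,bks,bky,giy,ksy,kxy,sxy] rk=13  ker:ksw
rk∂_2=13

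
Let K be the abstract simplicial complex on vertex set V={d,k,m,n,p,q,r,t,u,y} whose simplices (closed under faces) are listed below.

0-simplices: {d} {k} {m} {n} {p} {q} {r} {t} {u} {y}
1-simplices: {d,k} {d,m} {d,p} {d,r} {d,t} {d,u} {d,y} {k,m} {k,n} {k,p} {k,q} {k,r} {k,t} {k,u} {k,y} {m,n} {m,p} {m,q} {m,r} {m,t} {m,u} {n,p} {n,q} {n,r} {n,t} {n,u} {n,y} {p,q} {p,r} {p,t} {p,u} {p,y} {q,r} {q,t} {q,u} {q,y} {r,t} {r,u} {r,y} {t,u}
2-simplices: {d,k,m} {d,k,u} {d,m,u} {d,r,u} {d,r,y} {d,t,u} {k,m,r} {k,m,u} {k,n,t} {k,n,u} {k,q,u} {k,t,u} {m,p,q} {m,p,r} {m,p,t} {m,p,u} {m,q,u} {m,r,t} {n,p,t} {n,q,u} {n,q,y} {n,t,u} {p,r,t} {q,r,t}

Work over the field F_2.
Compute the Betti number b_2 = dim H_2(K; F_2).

n_0=10 n_1=40 n_2=24  [Z2]
∂1: piv[dk,dm,dp,dr,dt,du,dy,kn,kq] rk=9  ker:km,kp,kr,kt,ku,ky,mn,mp,mq,mr,mt,mu,np,nq,nr,nt,nu,ny,pq,pr,pt,pu,py,qr,qt,qu,qy,rt,ru,ry,tu
∂2: piv[dkm,dku,dmu,dru,dry,dtu,kmr,knt,knu,kqu,ktu,mpq,mpr,mpt,mpu,mqu,mrt,npt,nqu,nqy,qrt] rk=21  ker:kmu,ntu,prt
b_2=(24−21)−0=3

b_2=3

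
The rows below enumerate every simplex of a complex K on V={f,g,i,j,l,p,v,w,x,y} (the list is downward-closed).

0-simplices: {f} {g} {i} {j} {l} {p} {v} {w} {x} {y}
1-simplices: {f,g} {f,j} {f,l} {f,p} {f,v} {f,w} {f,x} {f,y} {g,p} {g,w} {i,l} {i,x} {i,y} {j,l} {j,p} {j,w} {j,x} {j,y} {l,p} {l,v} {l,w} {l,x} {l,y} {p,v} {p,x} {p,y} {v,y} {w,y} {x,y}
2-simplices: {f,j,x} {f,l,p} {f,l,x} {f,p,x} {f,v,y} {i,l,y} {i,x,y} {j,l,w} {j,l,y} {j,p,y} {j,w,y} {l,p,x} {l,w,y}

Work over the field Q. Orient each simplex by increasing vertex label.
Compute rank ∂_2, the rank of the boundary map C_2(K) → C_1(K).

rank∂_2=11

n_0=10 n_1=29 n_2=13  [Q]
∂1: piv[fg,fj,fl,fp,fv,fw,fx,fy,il] rk=9  ker:gp,gw,ix,iy,jl,jp,jw,jx,jy,lp,lv,lw,lx,ly,pv,px,py,vy,wy,xy
∂2: piv[fjx,flp,flx,fpx,fvy,ily,ixy,jlw,jly,jpy,jwy] rk=11  ker:lpx,lwy
rk∂_2=11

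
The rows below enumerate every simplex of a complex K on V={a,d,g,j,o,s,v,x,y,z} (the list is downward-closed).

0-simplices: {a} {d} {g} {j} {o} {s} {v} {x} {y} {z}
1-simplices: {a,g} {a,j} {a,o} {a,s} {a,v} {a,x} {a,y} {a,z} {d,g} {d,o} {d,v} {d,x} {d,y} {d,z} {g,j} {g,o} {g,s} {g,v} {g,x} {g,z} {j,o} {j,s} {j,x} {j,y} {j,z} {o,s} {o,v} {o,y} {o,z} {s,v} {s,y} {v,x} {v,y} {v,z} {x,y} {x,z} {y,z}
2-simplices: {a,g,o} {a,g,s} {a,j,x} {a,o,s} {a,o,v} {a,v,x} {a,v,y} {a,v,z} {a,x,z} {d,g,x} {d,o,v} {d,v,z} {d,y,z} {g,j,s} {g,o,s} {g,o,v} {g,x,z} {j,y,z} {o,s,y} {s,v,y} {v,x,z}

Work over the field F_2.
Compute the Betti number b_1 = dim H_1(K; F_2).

n_0=10 n_1=37 n_2=21  [Z2]
∂1: piv[ag,aj,ao,as,av,ax,ay,az,dg] rk=9  ker:do,dv,dx,dy,dz,gj,go,gs,gv,gx,gz,jo,js,jx,jy,jz,os,ov,oy,oz,sv,sy,vx,vy,vz,xy,xz,yz
∂2: piv[ago,ags,ajx,aos,aov,avx,avy,avz,axz,dgx,dov,dvz,dyz,gjs,gov,gxz,jyz,osy,svy] rk=19  ker:gos,vxz
b_1=(37−9)−19=9

b_1=9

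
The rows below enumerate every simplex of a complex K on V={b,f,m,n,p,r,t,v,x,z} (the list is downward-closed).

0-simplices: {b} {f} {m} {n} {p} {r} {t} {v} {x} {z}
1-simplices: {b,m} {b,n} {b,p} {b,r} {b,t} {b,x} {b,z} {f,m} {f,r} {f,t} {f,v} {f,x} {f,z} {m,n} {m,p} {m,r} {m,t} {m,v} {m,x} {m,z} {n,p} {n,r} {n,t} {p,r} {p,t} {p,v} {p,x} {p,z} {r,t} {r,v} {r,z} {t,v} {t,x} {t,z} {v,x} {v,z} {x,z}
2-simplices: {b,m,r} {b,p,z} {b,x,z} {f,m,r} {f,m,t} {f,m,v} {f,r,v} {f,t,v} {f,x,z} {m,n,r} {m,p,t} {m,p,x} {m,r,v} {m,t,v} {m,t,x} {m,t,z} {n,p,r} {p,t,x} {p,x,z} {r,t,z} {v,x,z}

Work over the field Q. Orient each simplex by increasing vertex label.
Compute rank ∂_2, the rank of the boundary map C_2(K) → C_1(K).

n_0=10 n_1=37 n_2=21  [Q]
∂1: piv[bm,bn,bp,br,bt,bx,bz,fm,fv] rk=9  ker:fr,ft,fx,fz,mn,mp,mr,mt,mv,mx,mz,np,nr,nt,pr,pt,pv,px,pz,rt,rv,rz,tv,tx,tz,vx,vz,xz
∂2: piv[bmr,bpz,bxz,fmr,fmt,fmv,frv,ftv,fxz,mnr,mpt,mpx,mtx,mtz,npr,pxz,rtz,vxz] rk=18  ker:mrv,mtv,ptx
rk∂_2=18

rank∂_2=18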